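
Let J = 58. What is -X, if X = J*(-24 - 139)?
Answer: 9454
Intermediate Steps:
X = -9454 (X = 58*(-24 - 139) = 58*(-163) = -9454)
-X = -1*(-9454) = 9454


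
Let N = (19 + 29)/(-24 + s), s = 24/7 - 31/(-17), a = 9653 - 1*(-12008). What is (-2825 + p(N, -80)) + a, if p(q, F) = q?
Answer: 42017404/2231 ≈ 18833.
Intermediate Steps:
a = 21661 (a = 9653 + 12008 = 21661)
s = 625/119 (s = 24*(1/7) - 31*(-1/17) = 24/7 + 31/17 = 625/119 ≈ 5.2521)
N = -5712/2231 (N = (19 + 29)/(-24 + 625/119) = 48/(-2231/119) = 48*(-119/2231) = -5712/2231 ≈ -2.5603)
(-2825 + p(N, -80)) + a = (-2825 - 5712/2231) + 21661 = -6308287/2231 + 21661 = 42017404/2231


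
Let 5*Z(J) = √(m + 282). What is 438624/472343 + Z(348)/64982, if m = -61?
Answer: 438624/472343 + √221/324910 ≈ 0.92866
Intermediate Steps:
Z(J) = √221/5 (Z(J) = √(-61 + 282)/5 = √221/5)
438624/472343 + Z(348)/64982 = 438624/472343 + (√221/5)/64982 = 438624*(1/472343) + (√221/5)*(1/64982) = 438624/472343 + √221/324910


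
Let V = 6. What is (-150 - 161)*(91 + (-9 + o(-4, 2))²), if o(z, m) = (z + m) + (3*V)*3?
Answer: -603340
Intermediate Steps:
o(z, m) = 54 + m + z (o(z, m) = (z + m) + (3*6)*3 = (m + z) + 18*3 = (m + z) + 54 = 54 + m + z)
(-150 - 161)*(91 + (-9 + o(-4, 2))²) = (-150 - 161)*(91 + (-9 + (54 + 2 - 4))²) = -311*(91 + (-9 + 52)²) = -311*(91 + 43²) = -311*(91 + 1849) = -311*1940 = -603340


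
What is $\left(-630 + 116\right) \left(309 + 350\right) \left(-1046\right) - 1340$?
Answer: $354306056$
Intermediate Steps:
$\left(-630 + 116\right) \left(309 + 350\right) \left(-1046\right) - 1340 = \left(-514\right) 659 \left(-1046\right) - 1340 = \left(-338726\right) \left(-1046\right) - 1340 = 354307396 - 1340 = 354306056$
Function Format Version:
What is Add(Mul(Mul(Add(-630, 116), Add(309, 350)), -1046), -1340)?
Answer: 354306056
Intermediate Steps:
Add(Mul(Mul(Add(-630, 116), Add(309, 350)), -1046), -1340) = Add(Mul(Mul(-514, 659), -1046), -1340) = Add(Mul(-338726, -1046), -1340) = Add(354307396, -1340) = 354306056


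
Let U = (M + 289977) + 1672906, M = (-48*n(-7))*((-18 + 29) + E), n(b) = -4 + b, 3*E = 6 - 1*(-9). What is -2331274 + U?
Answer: -359943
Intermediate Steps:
E = 5 (E = (6 - 1*(-9))/3 = (6 + 9)/3 = (⅓)*15 = 5)
M = 8448 (M = (-48*(-4 - 7))*((-18 + 29) + 5) = (-48*(-11))*(11 + 5) = 528*16 = 8448)
U = 1971331 (U = (8448 + 289977) + 1672906 = 298425 + 1672906 = 1971331)
-2331274 + U = -2331274 + 1971331 = -359943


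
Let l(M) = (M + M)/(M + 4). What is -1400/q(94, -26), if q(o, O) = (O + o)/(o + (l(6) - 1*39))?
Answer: -19670/17 ≈ -1157.1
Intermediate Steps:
l(M) = 2*M/(4 + M) (l(M) = (2*M)/(4 + M) = 2*M/(4 + M))
q(o, O) = (O + o)/(-189/5 + o) (q(o, O) = (O + o)/(o + (2*6/(4 + 6) - 1*39)) = (O + o)/(o + (2*6/10 - 39)) = (O + o)/(o + (2*6*(⅒) - 39)) = (O + o)/(o + (6/5 - 39)) = (O + o)/(o - 189/5) = (O + o)/(-189/5 + o))
-1400/q(94, -26) = -1400*(-189 + 5*94)/(5*(-26 + 94)) = -1400/(5*68/(-189 + 470)) = -1400/(5*68/281) = -1400/(5*(1/281)*68) = -1400/340/281 = -1400*281/340 = -19670/17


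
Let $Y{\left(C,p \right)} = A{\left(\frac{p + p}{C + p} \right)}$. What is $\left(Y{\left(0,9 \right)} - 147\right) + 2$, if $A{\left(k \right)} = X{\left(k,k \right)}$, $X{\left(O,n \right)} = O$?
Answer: $-143$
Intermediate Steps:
$A{\left(k \right)} = k$
$Y{\left(C,p \right)} = \frac{2 p}{C + p}$ ($Y{\left(C,p \right)} = \frac{p + p}{C + p} = \frac{2 p}{C + p}$)
$\left(Y{\left(0,9 \right)} - 147\right) + 2 = \left(2 \cdot 9 \frac{1}{0 + 9} - 147\right) + 2 = \left(2 \cdot 9 \cdot \frac{1}{9} - 147\right) + 2 = \left(2 - 147\right) + 2 = -145 + 2 = -143$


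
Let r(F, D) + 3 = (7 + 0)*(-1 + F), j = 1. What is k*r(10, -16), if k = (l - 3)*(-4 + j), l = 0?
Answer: 540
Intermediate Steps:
r(F, D) = -10 + 7*F (r(F, D) = -3 + (7 + 0)*(-1 + F) = -3 + 7*(-1 + F) = -3 + (-7 + 7*F) = -10 + 7*F)
k = 9 (k = (0 - 3)*(-4 + 1) = -3*(-3) = 9)
k*r(10, -16) = 9*(-10 + 7*10) = 9*(-10 + 70) = 9*60 = 540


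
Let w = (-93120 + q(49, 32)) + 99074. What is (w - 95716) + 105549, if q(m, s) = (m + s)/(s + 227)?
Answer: 4088914/259 ≈ 15787.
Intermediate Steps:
q(m, s) = (m + s)/(227 + s)
w = 1542167/259 (w = (-93120 + (49 + 32)/(227 + 32)) + 99074 = (-93120 + 81/259) + 99074 = -24117999/259 + 99074 = 1542167/259 ≈ 5954.3)
(w - 95716) + 105549 = (1542167/259 - 95716) + 105549 = -23248277/259 + 105549 = 4088914/259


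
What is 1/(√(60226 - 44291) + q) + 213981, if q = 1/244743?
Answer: 204243309487408075791/954492732940814 + 59899136049*√15935/954492732940814 ≈ 2.1398e+5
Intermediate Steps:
q = 1/244743 ≈ 4.0859e-6
1/(√(60226 - 44291) + q) + 213981 = 1/(√(60226 - 44291) + 1/244743) + 213981 = 1/(√15935 + 1/244743) + 213981 = 1/(1/244743 + √15935) + 213981 = 213981 + 1/(1/244743 + √15935)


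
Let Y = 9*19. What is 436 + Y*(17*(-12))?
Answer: -34448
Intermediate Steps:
Y = 171
436 + Y*(17*(-12)) = 436 + 171*(17*(-12)) = 436 + 171*(-204) = 436 - 34884 = -34448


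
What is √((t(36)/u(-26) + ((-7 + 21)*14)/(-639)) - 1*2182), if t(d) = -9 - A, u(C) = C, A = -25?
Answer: I*√16737251882/2769 ≈ 46.722*I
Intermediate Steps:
t(d) = 16 (t(d) = -9 - 1*(-25) = -9 + 25 = 16)
√((t(36)/u(-26) + ((-7 + 21)*14)/(-639)) - 1*2182) = √((16/(-26) + ((-7 + 21)*14)/(-639)) - 1*2182) = √((16*(-1/26) + (14*14)*(-1/639)) - 2182) = √((-8/13 + 196*(-1/639)) - 2182) = √((-8/13 - 196/639) - 2182) = √(-7660/8307 - 2182) = √(-18133534/8307) = I*√16737251882/2769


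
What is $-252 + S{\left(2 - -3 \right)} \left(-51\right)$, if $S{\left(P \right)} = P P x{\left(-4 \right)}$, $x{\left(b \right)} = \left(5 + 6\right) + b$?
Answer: $-9177$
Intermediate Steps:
$x{\left(b \right)} = 11 + b$
$S{\left(P \right)} = 7 P^{2}$ ($S{\left(P \right)} = P P \left(11 - 4\right) = P^{2} \cdot 7 = 7 P^{2}$)
$-252 + S{\left(2 - -3 \right)} \left(-51\right) = -252 + 7 \left(2 - -3\right)^{2} \left(-51\right) = -252 + 7 \left(2 + 3\right)^{2} \left(-51\right) = -252 + 7 \cdot 5^{2} \left(-51\right) = -252 + 7 \cdot 25 \left(-51\right) = -252 + 175 \left(-51\right) = -252 - 8925 = -9177$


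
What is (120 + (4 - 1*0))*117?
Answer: 14508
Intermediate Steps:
(120 + (4 - 1*0))*117 = (120 + (4 + 0))*117 = (120 + 4)*117 = 124*117 = 14508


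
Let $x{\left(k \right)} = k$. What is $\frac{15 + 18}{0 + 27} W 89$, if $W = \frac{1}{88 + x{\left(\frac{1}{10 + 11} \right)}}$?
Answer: $\frac{6853}{5547} \approx 1.2354$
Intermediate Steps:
$W = \frac{21}{1849}$ ($W = \frac{1}{88 + \frac{1}{10 + 11}} = \frac{1}{88 + \frac{1}{21}} = \frac{1}{\frac{1849}{21}} = \frac{21}{1849} \approx 0.011357$)
$\frac{15 + 18}{0 + 27} W 89 = \frac{15 + 18}{0 + 27} \cdot \frac{21}{1849} \cdot 89 = \frac{33}{27} \cdot \frac{21}{1849} \cdot 89 = 33 \cdot \frac{1}{27} \cdot \frac{21}{1849} \cdot 89 = \frac{11}{9} \cdot \frac{21}{1849} \cdot 89 = \frac{77}{5547} \cdot 89 = \frac{6853}{5547}$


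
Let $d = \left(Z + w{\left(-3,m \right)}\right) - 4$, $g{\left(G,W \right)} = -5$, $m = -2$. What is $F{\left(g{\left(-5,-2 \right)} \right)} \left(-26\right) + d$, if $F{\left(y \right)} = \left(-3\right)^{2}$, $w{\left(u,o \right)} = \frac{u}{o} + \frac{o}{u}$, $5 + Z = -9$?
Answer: $- \frac{1499}{6} \approx -249.83$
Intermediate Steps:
$Z = -14$ ($Z = -5 - 9 = -14$)
$w{\left(u,o \right)} = \frac{o}{u} + \frac{u}{o}$
$F{\left(y \right)} = 9$
$d = - \frac{95}{6}$ ($d = \left(-14 - \left(- \frac{3}{2} - \frac{2}{3}\right)\right) - 4 = \left(-14 - - \frac{13}{6}\right) - 4 = \left(-14 + \left(\frac{2}{3} + \frac{3}{2}\right)\right) - 4 = \left(-14 + \frac{13}{6}\right) - 4 = - \frac{71}{6} - 4 = - \frac{95}{6} \approx -15.833$)
$F{\left(g{\left(-5,-2 \right)} \right)} \left(-26\right) + d = 9 \left(-26\right) - \frac{95}{6} = -234 - \frac{95}{6} = - \frac{1499}{6}$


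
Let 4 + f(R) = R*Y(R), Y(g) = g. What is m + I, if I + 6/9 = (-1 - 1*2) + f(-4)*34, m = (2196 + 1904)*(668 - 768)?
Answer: -1228787/3 ≈ -4.0960e+5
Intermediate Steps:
f(R) = -4 + R**2 (f(R) = -4 + R*R = -4 + R**2)
m = -410000 (m = 4100*(-100) = -410000)
I = 1213/3 (I = -2/3 + ((-1 - 1*2) + (-4 + (-4)**2)*34) = -2/3 + ((-1 - 2) + (-4 + 16)*34) = -2/3 + (-3 + 12*34) = -2/3 + (-3 + 408) = -2/3 + 405 = 1213/3 ≈ 404.33)
m + I = -410000 + 1213/3 = -1228787/3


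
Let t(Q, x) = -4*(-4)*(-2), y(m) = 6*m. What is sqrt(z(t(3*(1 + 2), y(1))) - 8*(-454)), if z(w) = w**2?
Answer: 4*sqrt(291) ≈ 68.235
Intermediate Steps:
t(Q, x) = -32 (t(Q, x) = 16*(-2) = -32)
sqrt(z(t(3*(1 + 2), y(1))) - 8*(-454)) = sqrt((-32)**2 - 8*(-454)) = sqrt(1024 + 3632) = sqrt(4656) = 4*sqrt(291)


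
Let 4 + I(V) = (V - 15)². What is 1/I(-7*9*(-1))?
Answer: 1/2300 ≈ 0.00043478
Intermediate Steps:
I(V) = -4 + (-15 + V)² (I(V) = -4 + (V - 15)² = -4 + (-15 + V)²)
1/I(-7*9*(-1)) = 1/(-4 + (-15 - 7*9*(-1))²) = 1/(-4 + (-15 - 63*(-1))²) = 1/(-4 + (-15 + 63)²) = 1/(-4 + 48²) = 1/(-4 + 2304) = 1/2300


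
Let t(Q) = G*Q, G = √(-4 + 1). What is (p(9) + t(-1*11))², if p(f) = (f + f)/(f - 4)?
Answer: (18 - 55*I*√3)²/25 ≈ -350.04 - 137.18*I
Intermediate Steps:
G = I*√3 (G = √(-3) = I*√3 ≈ 1.732*I)
p(f) = 2*f/(-4 + f) (p(f) = (2*f)/(-4 + f) = 2*f/(-4 + f))
t(Q) = I*Q*√3 (t(Q) = (I*√3)*Q = I*Q*√3)
(p(9) + t(-1*11))² = (2*9/(-4 + 9) + I*(-1*11)*√3)² = (2*9/5 + I*(-11)*√3)² = (2*9*(⅕) - 11*I*√3)² = (18/5 - 11*I*√3)²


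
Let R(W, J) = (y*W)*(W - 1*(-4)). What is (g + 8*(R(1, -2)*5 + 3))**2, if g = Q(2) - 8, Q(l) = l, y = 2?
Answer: 174724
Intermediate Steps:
R(W, J) = 2*W*(4 + W) (R(W, J) = (2*W)*(W - 1*(-4)) = (2*W)*(W + 4) = (2*W)*(4 + W) = 2*W*(4 + W))
g = -6 (g = 2 - 8 = -6)
(g + 8*(R(1, -2)*5 + 3))**2 = (-6 + 8*((2*1*(4 + 1))*5 + 3))**2 = (-6 + 8*((2*1*5)*5 + 3))**2 = (-6 + 8*(10*5 + 3))**2 = (-6 + 8*(50 + 3))**2 = (-6 + 8*53)**2 = (-6 + 424)**2 = 418**2 = 174724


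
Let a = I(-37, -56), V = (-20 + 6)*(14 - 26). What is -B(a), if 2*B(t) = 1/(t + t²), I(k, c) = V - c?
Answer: -1/100800 ≈ -9.9206e-6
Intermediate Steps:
V = 168 (V = -14*(-12) = 168)
I(k, c) = 168 - c
a = 224 (a = 168 - 1*(-56) = 168 + 56 = 224)
B(t) = 1/(2*(t + t²))
-B(a) = -1/(2*224*(1 + 224)) = -1/(2*224*225) = -1*1/100800 = -1/100800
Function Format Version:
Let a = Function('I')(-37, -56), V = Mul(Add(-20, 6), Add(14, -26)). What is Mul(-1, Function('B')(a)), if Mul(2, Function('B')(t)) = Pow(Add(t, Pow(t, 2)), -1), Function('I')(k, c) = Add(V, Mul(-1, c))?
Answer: Rational(-1, 100800) ≈ -9.9206e-6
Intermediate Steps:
V = 168 (V = Mul(-14, -12) = 168)
Function('I')(k, c) = Add(168, Mul(-1, c))
a = 224 (a = Add(168, Mul(-1, -56)) = Add(168, 56) = 224)
Function('B')(t) = Mul(Rational(1, 2), Pow(Add(t, Pow(t, 2)), -1))
Mul(-1, Function('B')(a)) = Mul(-1, Mul(Rational(1, 2), Pow(224, -1), Pow(Add(1, 224), -1))) = Mul(-1, Mul(Rational(1, 2), Rational(1, 224), Pow(225, -1))) = Mul(-1, Mul(Rational(1, 2), Rational(1, 224), Rational(1, 225))) = Mul(-1, Rational(1, 100800)) = Rational(-1, 100800)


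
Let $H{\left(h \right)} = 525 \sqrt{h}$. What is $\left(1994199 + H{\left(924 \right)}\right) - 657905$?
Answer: $1336294 + 1050 \sqrt{231} \approx 1.3523 \cdot 10^{6}$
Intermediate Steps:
$\left(1994199 + H{\left(924 \right)}\right) - 657905 = \left(1994199 + 525 \sqrt{924}\right) - 657905 = \left(1994199 + 525 \cdot 2 \sqrt{231}\right) - 657905 = \left(1994199 + 1050 \sqrt{231}\right) - 657905 = 1336294 + 1050 \sqrt{231}$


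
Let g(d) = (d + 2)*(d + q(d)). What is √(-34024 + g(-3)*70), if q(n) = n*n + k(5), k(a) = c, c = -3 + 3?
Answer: 2*I*√8611 ≈ 185.59*I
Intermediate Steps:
c = 0
k(a) = 0
q(n) = n² (q(n) = n*n + 0 = n² + 0 = n²)
g(d) = (2 + d)*(d + d²) (g(d) = (d + 2)*(d + d²) = (2 + d)*(d + d²))
√(-34024 + g(-3)*70) = √(-34024 - 3*(2 + (-3)² + 3*(-3))*70) = √(-34024 - 3*(2 + 9 - 9)*70) = √(-34024 - 3*2*70) = √(-34024 - 6*70) = √(-34024 - 420) = √(-34444) = 2*I*√8611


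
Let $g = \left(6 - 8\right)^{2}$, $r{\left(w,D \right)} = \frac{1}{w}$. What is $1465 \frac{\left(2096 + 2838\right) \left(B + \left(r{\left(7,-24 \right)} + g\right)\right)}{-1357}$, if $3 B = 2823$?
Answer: $- \frac{47822498960}{9499} \approx -5.0345 \cdot 10^{6}$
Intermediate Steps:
$B = 941$ ($B = \frac{1}{3} \cdot 2823 = 941$)
$g = 4$ ($g = \left(6 - 8\right)^{2} = \left(-2\right)^{2} = 4$)
$1465 \frac{\left(2096 + 2838\right) \left(B + \left(r{\left(7,-24 \right)} + g\right)\right)}{-1357} = 1465 \frac{\left(2096 + 2838\right) \left(941 + \left(\frac{1}{7} + 4\right)\right)}{-1357} = 1465 \cdot 4934 \left(941 + \left(\frac{1}{7} + 4\right)\right) \left(- \frac{1}{1357}\right) = 1465 \cdot 4934 \left(941 + \frac{29}{7}\right) \left(- \frac{1}{1357}\right) = 1465 \cdot 4934 \cdot \frac{6616}{7} \left(- \frac{1}{1357}\right) = 1465 \cdot \frac{32643344}{7} \left(- \frac{1}{1357}\right) = 1465 \left(- \frac{32643344}{9499}\right) = - \frac{47822498960}{9499}$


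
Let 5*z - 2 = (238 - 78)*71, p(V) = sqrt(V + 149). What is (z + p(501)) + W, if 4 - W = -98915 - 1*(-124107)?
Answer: -114578/5 + 5*sqrt(26) ≈ -22890.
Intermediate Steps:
W = -25188 (W = 4 - (-98915 - 1*(-124107)) = 4 - (-98915 + 124107) = 4 - 1*25192 = 4 - 25192 = -25188)
p(V) = sqrt(149 + V)
z = 11362/5 (z = 2/5 + ((238 - 78)*71)/5 = 2/5 + (160*71)/5 = 2/5 + (1/5)*11360 = 2/5 + 2272 = 11362/5 ≈ 2272.4)
(z + p(501)) + W = (11362/5 + sqrt(149 + 501)) - 25188 = (11362/5 + sqrt(650)) - 25188 = (11362/5 + 5*sqrt(26)) - 25188 = -114578/5 + 5*sqrt(26)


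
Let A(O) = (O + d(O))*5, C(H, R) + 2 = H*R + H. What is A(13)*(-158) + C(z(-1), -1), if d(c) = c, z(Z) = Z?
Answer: -20542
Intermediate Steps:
C(H, R) = -2 + H + H*R (C(H, R) = -2 + (H*R + H) = -2 + (H + H*R) = -2 + H + H*R)
A(O) = 10*O (A(O) = (O + O)*5 = (2*O)*5 = 10*O)
A(13)*(-158) + C(z(-1), -1) = (10*13)*(-158) + (-2 - 1 - 1*(-1)) = 130*(-158) + (-2 - 1 + 1) = -20540 - 2 = -20542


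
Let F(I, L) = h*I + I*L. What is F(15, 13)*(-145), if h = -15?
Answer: 4350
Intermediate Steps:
F(I, L) = -15*I + I*L
F(15, 13)*(-145) = (15*(-15 + 13))*(-145) = (15*(-2))*(-145) = -30*(-145) = 4350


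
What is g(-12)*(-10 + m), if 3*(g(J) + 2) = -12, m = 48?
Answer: -228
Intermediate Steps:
g(J) = -6 (g(J) = -2 + (⅓)*(-12) = -2 - 4 = -6)
g(-12)*(-10 + m) = -6*(-10 + 48) = -6*38 = -228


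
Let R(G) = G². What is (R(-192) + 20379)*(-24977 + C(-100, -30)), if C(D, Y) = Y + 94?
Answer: -1426094859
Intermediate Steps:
C(D, Y) = 94 + Y
(R(-192) + 20379)*(-24977 + C(-100, -30)) = ((-192)² + 20379)*(-24977 + (94 - 30)) = (36864 + 20379)*(-24977 + 64) = 57243*(-24913) = -1426094859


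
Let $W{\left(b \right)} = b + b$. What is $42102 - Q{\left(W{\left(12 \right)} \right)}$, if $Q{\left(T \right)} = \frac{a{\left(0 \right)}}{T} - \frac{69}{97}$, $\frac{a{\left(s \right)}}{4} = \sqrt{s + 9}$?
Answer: $\frac{8167829}{194} \approx 42102.0$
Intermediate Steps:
$W{\left(b \right)} = 2 b$
$a{\left(s \right)} = 4 \sqrt{9 + s}$ ($a{\left(s \right)} = 4 \sqrt{s + 9} = 4 \sqrt{9 + s}$)
$Q{\left(T \right)} = - \frac{69}{97} + \frac{12}{T}$ ($Q{\left(T \right)} = \frac{4 \sqrt{9 + 0}}{T} - \frac{69}{97} = \frac{4 \sqrt{9}}{T} - \frac{69}{97} = \frac{4 \cdot 3}{T} - \frac{69}{97} = \frac{12}{T} - \frac{69}{97} = - \frac{69}{97} + \frac{12}{T}$)
$42102 - Q{\left(W{\left(12 \right)} \right)} = 42102 - \left(- \frac{69}{97} + \frac{12}{2 \cdot 12}\right) = 42102 - \left(- \frac{69}{97} + \frac{12}{24}\right) = 42102 - \left(- \frac{69}{97} + 12 \cdot \frac{1}{24}\right) = 42102 - \left(- \frac{69}{97} + \frac{1}{2}\right) = 42102 - - \frac{41}{194} = 42102 + \frac{41}{194} = \frac{8167829}{194}$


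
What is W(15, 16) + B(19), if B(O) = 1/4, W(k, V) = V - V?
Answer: 1/4 ≈ 0.25000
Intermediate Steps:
W(k, V) = 0
B(O) = 1/4
W(15, 16) + B(19) = 0 + 1/4 = 1/4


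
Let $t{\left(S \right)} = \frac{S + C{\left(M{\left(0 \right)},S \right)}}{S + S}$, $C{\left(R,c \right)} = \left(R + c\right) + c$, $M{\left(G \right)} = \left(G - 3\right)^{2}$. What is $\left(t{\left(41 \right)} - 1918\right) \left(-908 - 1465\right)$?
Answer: $\frac{186451356}{41} \approx 4.5476 \cdot 10^{6}$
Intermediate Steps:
$M{\left(G \right)} = \left(-3 + G\right)^{2}$
$C{\left(R,c \right)} = R + 2 c$
$t{\left(S \right)} = \frac{9 + 3 S}{2 S}$ ($t{\left(S \right)} = \frac{S + \left(\left(-3 + 0\right)^{2} + 2 S\right)}{S + S} = \frac{S + \left(\left(-3\right)^{2} + 2 S\right)}{2 S} = \left(S + \left(9 + 2 S\right)\right) \frac{1}{2 S} = \left(9 + 3 S\right) \frac{1}{2 S} = \frac{9 + 3 S}{2 S}$)
$\left(t{\left(41 \right)} - 1918\right) \left(-908 - 1465\right) = \left(\frac{3 \left(3 + 41\right)}{2 \cdot 41} - 1918\right) \left(-908 - 1465\right) = \left(\frac{3}{2} \cdot \frac{1}{41} \cdot 44 - 1918\right) \left(-908 - 1465\right) = \left(\frac{66}{41} - 1918\right) \left(-2373\right) = \left(- \frac{78572}{41}\right) \left(-2373\right) = \frac{186451356}{41}$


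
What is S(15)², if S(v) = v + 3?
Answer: 324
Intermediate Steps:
S(v) = 3 + v
S(15)² = (3 + 15)² = 18² = 324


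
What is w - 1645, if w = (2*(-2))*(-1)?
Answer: -1641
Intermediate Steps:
w = 4 (w = -4*(-1) = 4)
w - 1645 = 4 - 1645 = -1641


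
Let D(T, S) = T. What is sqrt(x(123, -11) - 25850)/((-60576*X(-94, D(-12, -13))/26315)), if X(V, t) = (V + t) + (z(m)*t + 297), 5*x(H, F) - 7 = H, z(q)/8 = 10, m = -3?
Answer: 26315*I*sqrt(1614)/11645736 ≈ 0.09078*I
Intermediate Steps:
z(q) = 80 (z(q) = 8*10 = 80)
x(H, F) = 7/5 + H/5
X(V, t) = 297 + V + 81*t (X(V, t) = (V + t) + (80*t + 297) = (V + t) + (297 + 80*t) = 297 + V + 81*t)
sqrt(x(123, -11) - 25850)/((-60576*X(-94, D(-12, -13))/26315)) = sqrt((7/5 + (1/5)*123) - 25850)/((-60576/(26315/(297 - 94 + 81*(-12))))) = sqrt((7/5 + 123/5) - 25850)/((-60576/(26315/(297 - 94 - 972)))) = sqrt(26 - 25850)/((-60576/(26315/(-769)))) = sqrt(-25824)/((-60576/(26315*(-1/769)))) = (4*I*sqrt(1614))/((-60576/(-26315/769))) = (4*I*sqrt(1614))/((-60576*(-769/26315))) = (4*I*sqrt(1614))/(46582944/26315) = (4*I*sqrt(1614))*(26315/46582944) = 26315*I*sqrt(1614)/11645736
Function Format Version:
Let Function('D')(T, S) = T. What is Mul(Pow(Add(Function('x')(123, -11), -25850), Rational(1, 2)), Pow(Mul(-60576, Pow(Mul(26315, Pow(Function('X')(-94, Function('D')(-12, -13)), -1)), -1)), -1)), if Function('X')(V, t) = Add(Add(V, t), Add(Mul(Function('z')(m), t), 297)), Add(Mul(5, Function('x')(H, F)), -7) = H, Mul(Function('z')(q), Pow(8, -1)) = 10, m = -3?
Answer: Mul(Rational(26315, 11645736), I, Pow(1614, Rational(1, 2))) ≈ Mul(0.090780, I)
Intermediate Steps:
Function('z')(q) = 80 (Function('z')(q) = Mul(8, 10) = 80)
Function('x')(H, F) = Add(Rational(7, 5), Mul(Rational(1, 5), H))
Function('X')(V, t) = Add(297, V, Mul(81, t)) (Function('X')(V, t) = Add(Add(V, t), Add(Mul(80, t), 297)) = Add(Add(V, t), Add(297, Mul(80, t))) = Add(297, V, Mul(81, t)))
Mul(Pow(Add(Function('x')(123, -11), -25850), Rational(1, 2)), Pow(Mul(-60576, Pow(Mul(26315, Pow(Function('X')(-94, Function('D')(-12, -13)), -1)), -1)), -1)) = Mul(Pow(Add(Add(Rational(7, 5), Mul(Rational(1, 5), 123)), -25850), Rational(1, 2)), Pow(Mul(-60576, Pow(Mul(26315, Pow(Add(297, -94, Mul(81, -12)), -1)), -1)), -1)) = Mul(Pow(Add(Add(Rational(7, 5), Rational(123, 5)), -25850), Rational(1, 2)), Pow(Mul(-60576, Pow(Mul(26315, Pow(Add(297, -94, -972), -1)), -1)), -1)) = Mul(Pow(Add(26, -25850), Rational(1, 2)), Pow(Mul(-60576, Pow(Mul(26315, Pow(-769, -1)), -1)), -1)) = Mul(Pow(-25824, Rational(1, 2)), Pow(Mul(-60576, Pow(Mul(26315, Rational(-1, 769)), -1)), -1)) = Mul(Mul(4, I, Pow(1614, Rational(1, 2))), Pow(Mul(-60576, Pow(Rational(-26315, 769), -1)), -1)) = Mul(Mul(4, I, Pow(1614, Rational(1, 2))), Pow(Mul(-60576, Rational(-769, 26315)), -1)) = Mul(Mul(4, I, Pow(1614, Rational(1, 2))), Pow(Rational(46582944, 26315), -1)) = Mul(Mul(4, I, Pow(1614, Rational(1, 2))), Rational(26315, 46582944)) = Mul(Rational(26315, 11645736), I, Pow(1614, Rational(1, 2)))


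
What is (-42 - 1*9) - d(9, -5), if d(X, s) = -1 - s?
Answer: -55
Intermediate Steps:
(-42 - 1*9) - d(9, -5) = (-42 - 1*9) - (-1 - 1*(-5)) = (-42 - 9) - (-1 + 5) = -51 - 1*4 = -51 - 4 = -55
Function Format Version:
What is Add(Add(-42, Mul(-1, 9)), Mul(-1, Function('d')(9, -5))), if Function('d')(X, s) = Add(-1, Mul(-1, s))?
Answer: -55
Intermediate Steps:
Add(Add(-42, Mul(-1, 9)), Mul(-1, Function('d')(9, -5))) = Add(Add(-42, Mul(-1, 9)), Mul(-1, Add(-1, Mul(-1, -5)))) = Add(Add(-42, -9), Mul(-1, Add(-1, 5))) = Add(-51, Mul(-1, 4)) = Add(-51, -4) = -55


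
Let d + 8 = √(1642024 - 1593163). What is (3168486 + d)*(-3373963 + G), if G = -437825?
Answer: -12077566418664 - 11435364*√5429 ≈ -1.2078e+13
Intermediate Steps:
d = -8 + 3*√5429 (d = -8 + √(1642024 - 1593163) = -8 + √48861 = -8 + 3*√5429 ≈ 213.05)
(3168486 + d)*(-3373963 + G) = (3168486 + (-8 + 3*√5429))*(-3373963 - 437825) = (3168478 + 3*√5429)*(-3811788) = -12077566418664 - 11435364*√5429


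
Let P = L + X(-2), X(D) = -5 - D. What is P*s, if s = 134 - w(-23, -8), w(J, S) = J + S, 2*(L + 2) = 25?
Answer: 2475/2 ≈ 1237.5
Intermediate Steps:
L = 21/2 (L = -2 + (½)*25 = -2 + 25/2 = 21/2 ≈ 10.500)
P = 15/2 (P = 21/2 + (-5 - 1*(-2)) = 21/2 + (-5 + 2) = 21/2 - 3 = 15/2 ≈ 7.5000)
s = 165 (s = 134 - (-23 - 8) = 134 - 1*(-31) = 134 + 31 = 165)
P*s = (15/2)*165 = 2475/2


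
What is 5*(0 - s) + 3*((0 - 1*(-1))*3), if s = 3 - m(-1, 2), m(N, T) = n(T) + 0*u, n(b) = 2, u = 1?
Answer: 4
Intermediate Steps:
m(N, T) = 2 (m(N, T) = 2 + 0*1 = 2 + 0 = 2)
s = 1 (s = 3 - 1*2 = 3 - 2 = 1)
5*(0 - s) + 3*((0 - 1*(-1))*3) = 5*(0 - 1*1) + 3*((0 - 1*(-1))*3) = 5*(0 - 1) + 3*((0 + 1)*3) = 5*(-1) + 3*(1*3) = -5 + 3*3 = -5 + 9 = 4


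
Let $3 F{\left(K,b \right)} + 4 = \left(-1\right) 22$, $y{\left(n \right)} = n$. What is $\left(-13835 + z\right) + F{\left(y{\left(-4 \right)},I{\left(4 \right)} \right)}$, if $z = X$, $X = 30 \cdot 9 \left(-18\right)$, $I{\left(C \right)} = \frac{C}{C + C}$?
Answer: $- \frac{56111}{3} \approx -18704.0$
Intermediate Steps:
$I{\left(C \right)} = \frac{1}{2}$ ($I{\left(C \right)} = \frac{C}{2 C} = C \frac{1}{2 C} = \frac{1}{2}$)
$X = -4860$ ($X = 270 \left(-18\right) = -4860$)
$F{\left(K,b \right)} = - \frac{26}{3}$ ($F{\left(K,b \right)} = - \frac{4}{3} + \frac{\left(-1\right) 22}{3} = - \frac{4}{3} + \frac{1}{3} \left(-22\right) = - \frac{4}{3} - \frac{22}{3} = - \frac{26}{3}$)
$z = -4860$
$\left(-13835 + z\right) + F{\left(y{\left(-4 \right)},I{\left(4 \right)} \right)} = \left(-13835 - 4860\right) - \frac{26}{3} = -18695 - \frac{26}{3} = - \frac{56111}{3}$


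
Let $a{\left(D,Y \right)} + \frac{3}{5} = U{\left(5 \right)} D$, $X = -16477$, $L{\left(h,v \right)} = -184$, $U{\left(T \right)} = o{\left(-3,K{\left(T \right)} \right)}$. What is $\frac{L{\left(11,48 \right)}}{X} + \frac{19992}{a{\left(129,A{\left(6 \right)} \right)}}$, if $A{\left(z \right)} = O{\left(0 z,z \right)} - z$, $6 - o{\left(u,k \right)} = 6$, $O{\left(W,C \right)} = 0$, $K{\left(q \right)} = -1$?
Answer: $- \frac{549013456}{16477} \approx -33320.0$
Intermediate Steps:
$o{\left(u,k \right)} = 0$ ($o{\left(u,k \right)} = 6 - 6 = 0$)
$U{\left(T \right)} = 0$
$A{\left(z \right)} = - z$ ($A{\left(z \right)} = 0 - z = - z$)
$a{\left(D,Y \right)} = - \frac{3}{5}$ ($a{\left(D,Y \right)} = - \frac{3}{5} + 0 D = - \frac{3}{5} + 0 = - \frac{3}{5}$)
$\frac{L{\left(11,48 \right)}}{X} + \frac{19992}{a{\left(129,A{\left(6 \right)} \right)}} = - \frac{184}{-16477} + \frac{19992}{- \frac{3}{5}} = \left(-184\right) \left(- \frac{1}{16477}\right) + 19992 \left(- \frac{5}{3}\right) = \frac{184}{16477} - 33320 = - \frac{549013456}{16477}$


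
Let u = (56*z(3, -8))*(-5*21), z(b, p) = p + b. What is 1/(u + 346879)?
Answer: 1/376279 ≈ 2.6576e-6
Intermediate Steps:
z(b, p) = b + p
u = 29400 (u = (56*(3 - 8))*(-5*21) = (56*(-5))*(-105) = -280*(-105) = 29400)
1/(u + 346879) = 1/(29400 + 346879) = 1/376279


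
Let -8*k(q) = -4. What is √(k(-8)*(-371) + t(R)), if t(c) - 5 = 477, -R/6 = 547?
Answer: √1186/2 ≈ 17.219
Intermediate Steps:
R = -3282 (R = -6*547 = -3282)
t(c) = 482 (t(c) = 5 + 477 = 482)
k(q) = ½ (k(q) = -⅛*(-4) = ½)
√(k(-8)*(-371) + t(R)) = √((½)*(-371) + 482) = √(-371/2 + 482) = √(593/2) = √1186/2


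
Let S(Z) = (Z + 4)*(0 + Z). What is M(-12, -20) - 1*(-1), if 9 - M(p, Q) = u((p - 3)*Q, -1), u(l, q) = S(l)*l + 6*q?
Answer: -27359984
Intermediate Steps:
S(Z) = Z*(4 + Z) (S(Z) = (4 + Z)*Z = Z*(4 + Z))
u(l, q) = 6*q + l²*(4 + l) (u(l, q) = (l*(4 + l))*l + 6*q = l²*(4 + l) + 6*q = 6*q + l²*(4 + l))
M(p, Q) = 15 - Q²*(-3 + p)²*(4 + Q*(-3 + p)) (M(p, Q) = 9 - (6*(-1) + ((p - 3)*Q)²*(4 + (p - 3)*Q)) = 9 - (-6 + ((-3 + p)*Q)²*(4 + (-3 + p)*Q)) = 9 - (-6 + (Q*(-3 + p))²*(4 + Q*(-3 + p))) = 9 - (-6 + (Q²*(-3 + p)²)*(4 + Q*(-3 + p))) = 9 - (-6 + Q²*(-3 + p)²*(4 + Q*(-3 + p))) = 9 + (6 - Q²*(-3 + p)²*(4 + Q*(-3 + p))) = 15 - Q²*(-3 + p)²*(4 + Q*(-3 + p)))
M(-12, -20) - 1*(-1) = (15 - 1*(-20)²*(-3 - 12)²*(4 - 20*(-3 - 12))) - 1*(-1) = (15 - 1*400*(-15)²*(4 - 20*(-15))) + 1 = (15 - 1*400*225*(4 + 300)) + 1 = (15 - 1*400*225*304) + 1 = (15 - 27360000) + 1 = -27359985 + 1 = -27359984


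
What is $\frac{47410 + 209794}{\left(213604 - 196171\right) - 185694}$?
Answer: $- \frac{257204}{168261} \approx -1.5286$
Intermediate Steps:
$\frac{47410 + 209794}{\left(213604 - 196171\right) - 185694} = \frac{257204}{17433 - 185694} = \frac{257204}{-168261} = 257204 \left(- \frac{1}{168261}\right) = - \frac{257204}{168261}$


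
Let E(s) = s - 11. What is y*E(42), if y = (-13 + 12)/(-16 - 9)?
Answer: 31/25 ≈ 1.2400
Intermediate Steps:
E(s) = -11 + s
y = 1/25 (y = -1/(-25) = -1*(-1/25) = 1/25 ≈ 0.040000)
y*E(42) = (-11 + 42)/25 = (1/25)*31 = 31/25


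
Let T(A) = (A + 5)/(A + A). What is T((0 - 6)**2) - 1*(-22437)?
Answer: 1615505/72 ≈ 22438.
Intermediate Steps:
T(A) = (5 + A)/(2*A) (T(A) = (5 + A)/((2*A)) = (5 + A)*(1/(2*A)) = (5 + A)/(2*A))
T((0 - 6)**2) - 1*(-22437) = (5 + (0 - 6)**2)/(2*((0 - 6)**2)) - 1*(-22437) = (5 + (-6)**2)/(2*((-6)**2)) + 22437 = (1/2)*(5 + 36)/36 + 22437 = (1/2)*(1/36)*41 + 22437 = 41/72 + 22437 = 1615505/72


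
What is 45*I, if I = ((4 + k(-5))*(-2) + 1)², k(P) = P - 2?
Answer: 2205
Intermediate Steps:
k(P) = -2 + P
I = 49 (I = ((4 + (-2 - 5))*(-2) + 1)² = ((4 - 7)*(-2) + 1)² = (-3*(-2) + 1)² = (6 + 1)² = 7² = 49)
45*I = 45*49 = 2205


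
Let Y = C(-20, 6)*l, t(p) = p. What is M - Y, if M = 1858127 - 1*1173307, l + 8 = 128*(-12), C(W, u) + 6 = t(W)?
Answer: 644676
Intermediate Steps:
C(W, u) = -6 + W
l = -1544 (l = -8 + 128*(-12) = -8 - 1536 = -1544)
M = 684820 (M = 1858127 - 1173307 = 684820)
Y = 40144 (Y = (-6 - 20)*(-1544) = -26*(-1544) = 40144)
M - Y = 684820 - 1*40144 = 684820 - 40144 = 644676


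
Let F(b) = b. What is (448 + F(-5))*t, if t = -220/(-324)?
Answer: 24365/81 ≈ 300.80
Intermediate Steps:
t = 55/81 (t = -220*(-1/324) = 55/81 ≈ 0.67901)
(448 + F(-5))*t = (448 - 5)*(55/81) = 443*(55/81) = 24365/81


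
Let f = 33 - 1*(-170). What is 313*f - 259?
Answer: 63280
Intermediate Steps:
f = 203 (f = 33 + 170 = 203)
313*f - 259 = 313*203 - 259 = 63539 - 259 = 63280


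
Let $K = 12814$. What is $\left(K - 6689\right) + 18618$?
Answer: $24743$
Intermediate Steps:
$\left(K - 6689\right) + 18618 = \left(12814 - 6689\right) + 18618 = 6125 + 18618 = 24743$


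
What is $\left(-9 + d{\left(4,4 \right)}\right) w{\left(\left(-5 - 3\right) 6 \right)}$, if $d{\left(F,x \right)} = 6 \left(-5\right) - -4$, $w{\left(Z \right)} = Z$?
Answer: $1680$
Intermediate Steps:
$d{\left(F,x \right)} = -26$ ($d{\left(F,x \right)} = -30 + 4 = -26$)
$\left(-9 + d{\left(4,4 \right)}\right) w{\left(\left(-5 - 3\right) 6 \right)} = \left(-9 - 26\right) \left(-5 - 3\right) 6 = - 35 \left(\left(-8\right) 6\right) = \left(-35\right) \left(-48\right) = 1680$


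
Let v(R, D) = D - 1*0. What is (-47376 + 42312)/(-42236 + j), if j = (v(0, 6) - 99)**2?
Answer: 5064/33587 ≈ 0.15077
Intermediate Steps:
v(R, D) = D (v(R, D) = D + 0 = D)
j = 8649 (j = (6 - 99)**2 = (-93)**2 = 8649)
(-47376 + 42312)/(-42236 + j) = (-47376 + 42312)/(-42236 + 8649) = -5064/(-33587) = -5064*(-1/33587) = 5064/33587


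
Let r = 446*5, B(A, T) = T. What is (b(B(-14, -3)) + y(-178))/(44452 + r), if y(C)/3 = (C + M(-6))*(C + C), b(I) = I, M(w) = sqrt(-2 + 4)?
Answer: 190101/46682 - 534*sqrt(2)/23341 ≈ 4.0399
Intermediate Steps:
M(w) = sqrt(2)
y(C) = 6*C*(C + sqrt(2)) (y(C) = 3*((C + sqrt(2))*(C + C)) = 3*((C + sqrt(2))*(2*C)) = 3*(2*C*(C + sqrt(2))) = 6*C*(C + sqrt(2)))
r = 2230
(b(B(-14, -3)) + y(-178))/(44452 + r) = (-3 + 6*(-178)*(-178 + sqrt(2)))/(44452 + 2230) = (-3 + (190104 - 1068*sqrt(2)))/46682 = (190101 - 1068*sqrt(2))*(1/46682) = 190101/46682 - 534*sqrt(2)/23341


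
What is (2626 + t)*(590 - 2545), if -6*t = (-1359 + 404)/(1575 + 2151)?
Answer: -4990163935/972 ≈ -5.1339e+6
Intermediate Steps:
t = 955/22356 (t = -(-1359 + 404)/(6*(1575 + 2151)) = -(-955)/(6*3726) = -⅙*(-955/3726) = 955/22356 ≈ 0.042718)
(2626 + t)*(590 - 2545) = (2626 + 955/22356)*(590 - 2545) = (58707811/22356)*(-1955) = -4990163935/972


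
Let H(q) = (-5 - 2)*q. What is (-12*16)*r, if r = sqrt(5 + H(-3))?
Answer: -192*sqrt(26) ≈ -979.01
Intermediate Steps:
H(q) = -7*q
r = sqrt(26) (r = sqrt(5 - 7*(-3)) = sqrt(5 + 21) = sqrt(26) ≈ 5.0990)
(-12*16)*r = (-12*16)*sqrt(26) = -192*sqrt(26)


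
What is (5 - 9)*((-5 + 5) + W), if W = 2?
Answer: -8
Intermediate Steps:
(5 - 9)*((-5 + 5) + W) = (5 - 9)*((-5 + 5) + 2) = -4*(0 + 2) = -4*2 = -8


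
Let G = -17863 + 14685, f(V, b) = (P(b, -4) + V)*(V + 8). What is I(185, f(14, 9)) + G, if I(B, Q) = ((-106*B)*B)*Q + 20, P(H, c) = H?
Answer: -1835695258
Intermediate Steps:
f(V, b) = (8 + V)*(V + b) (f(V, b) = (b + V)*(V + 8) = (V + b)*(8 + V) = (8 + V)*(V + b))
G = -3178
I(B, Q) = 20 - 106*Q*B² (I(B, Q) = (-106*B²)*Q + 20 = -106*Q*B² + 20 = 20 - 106*Q*B²)
I(185, f(14, 9)) + G = (20 - 106*(14² + 8*14 + 8*9 + 14*9)*185²) - 3178 = (20 - 106*(196 + 112 + 72 + 126)*34225) - 3178 = (20 - 106*506*34225) - 3178 = (20 - 1835692100) - 3178 = -1835692080 - 3178 = -1835695258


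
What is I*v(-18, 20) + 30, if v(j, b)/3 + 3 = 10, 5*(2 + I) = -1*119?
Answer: -2559/5 ≈ -511.80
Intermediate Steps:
I = -129/5 (I = -2 + (-1*119)/5 = -2 + (1/5)*(-119) = -2 - 119/5 = -129/5 ≈ -25.800)
v(j, b) = 21 (v(j, b) = -9 + 3*10 = -9 + 30 = 21)
I*v(-18, 20) + 30 = -129/5*21 + 30 = -2709/5 + 30 = -2559/5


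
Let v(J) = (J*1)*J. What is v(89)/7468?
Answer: 7921/7468 ≈ 1.0607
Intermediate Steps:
v(J) = J² (v(J) = J*J = J²)
v(89)/7468 = 89²/7468 = 7921*(1/7468) = 7921/7468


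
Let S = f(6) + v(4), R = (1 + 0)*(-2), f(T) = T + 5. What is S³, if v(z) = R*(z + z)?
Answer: -125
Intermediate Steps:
f(T) = 5 + T
R = -2 (R = 1*(-2) = -2)
v(z) = -4*z (v(z) = -2*(z + z) = -4*z)
S = -5 (S = (5 + 6) - 4*4 = 11 - 16 = -5)
S³ = (-5)³ = -125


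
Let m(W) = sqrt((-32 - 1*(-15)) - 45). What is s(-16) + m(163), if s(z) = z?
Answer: -16 + I*sqrt(62) ≈ -16.0 + 7.874*I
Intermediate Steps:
m(W) = I*sqrt(62) (m(W) = sqrt((-32 + 15) - 45) = sqrt(-17 - 45) = sqrt(-62) = I*sqrt(62))
s(-16) + m(163) = -16 + I*sqrt(62)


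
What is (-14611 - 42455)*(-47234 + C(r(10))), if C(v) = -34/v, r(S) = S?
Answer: 13478247342/5 ≈ 2.6957e+9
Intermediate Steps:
(-14611 - 42455)*(-47234 + C(r(10))) = (-14611 - 42455)*(-47234 - 34/10) = -57066*(-47234 - 34*⅒) = -57066*(-47234 - 17/5) = -57066*(-236187/5) = 13478247342/5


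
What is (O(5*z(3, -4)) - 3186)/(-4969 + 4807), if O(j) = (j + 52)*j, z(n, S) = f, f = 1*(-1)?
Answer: 3421/162 ≈ 21.117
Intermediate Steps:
f = -1
z(n, S) = -1
O(j) = j*(52 + j) (O(j) = (52 + j)*j = j*(52 + j))
(O(5*z(3, -4)) - 3186)/(-4969 + 4807) = ((5*(-1))*(52 + 5*(-1)) - 3186)/(-4969 + 4807) = (-5*(52 - 5) - 3186)/(-162) = (-5*47 - 3186)*(-1/162) = (-235 - 3186)*(-1/162) = -3421*(-1/162) = 3421/162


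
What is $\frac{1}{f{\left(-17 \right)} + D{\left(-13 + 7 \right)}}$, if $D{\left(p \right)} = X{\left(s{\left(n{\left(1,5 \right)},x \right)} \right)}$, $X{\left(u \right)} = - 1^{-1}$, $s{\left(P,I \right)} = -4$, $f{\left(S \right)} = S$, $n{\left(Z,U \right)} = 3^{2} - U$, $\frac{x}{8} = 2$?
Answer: $- \frac{1}{18} \approx -0.055556$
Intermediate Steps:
$x = 16$ ($x = 8 \cdot 2 = 16$)
$n{\left(Z,U \right)} = 9 - U$
$X{\left(u \right)} = -1$ ($X{\left(u \right)} = \left(-1\right) 1 = -1$)
$D{\left(p \right)} = -1$
$\frac{1}{f{\left(-17 \right)} + D{\left(-13 + 7 \right)}} = \frac{1}{-17 - 1} = \frac{1}{-18} = - \frac{1}{18}$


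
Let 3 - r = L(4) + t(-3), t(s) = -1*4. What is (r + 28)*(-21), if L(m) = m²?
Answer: -399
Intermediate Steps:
t(s) = -4
r = -9 (r = 3 - (4² - 4) = 3 - (16 - 4) = 3 - 1*12 = 3 - 12 = -9)
(r + 28)*(-21) = (-9 + 28)*(-21) = 19*(-21) = -399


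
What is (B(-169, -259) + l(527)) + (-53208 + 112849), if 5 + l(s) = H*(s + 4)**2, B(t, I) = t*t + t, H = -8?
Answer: -2167660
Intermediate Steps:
B(t, I) = t + t**2 (B(t, I) = t**2 + t = t + t**2)
l(s) = -5 - 8*(4 + s)**2 (l(s) = -5 - 8*(s + 4)**2 = -5 - 8*(4 + s)**2)
(B(-169, -259) + l(527)) + (-53208 + 112849) = (-169*(1 - 169) + (-5 - 8*(4 + 527)**2)) + (-53208 + 112849) = (-169*(-168) + (-5 - 8*531**2)) + 59641 = (28392 + (-5 - 8*281961)) + 59641 = (28392 + (-5 - 2255688)) + 59641 = (28392 - 2255693) + 59641 = -2227301 + 59641 = -2167660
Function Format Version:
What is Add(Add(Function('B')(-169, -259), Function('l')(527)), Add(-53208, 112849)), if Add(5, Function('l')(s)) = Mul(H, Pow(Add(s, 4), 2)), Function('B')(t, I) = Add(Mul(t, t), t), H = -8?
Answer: -2167660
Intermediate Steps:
Function('B')(t, I) = Add(t, Pow(t, 2)) (Function('B')(t, I) = Add(Pow(t, 2), t) = Add(t, Pow(t, 2)))
Function('l')(s) = Add(-5, Mul(-8, Pow(Add(4, s), 2))) (Function('l')(s) = Add(-5, Mul(-8, Pow(Add(s, 4), 2))) = Add(-5, Mul(-8, Pow(Add(4, s), 2))))
Add(Add(Function('B')(-169, -259), Function('l')(527)), Add(-53208, 112849)) = Add(Add(Mul(-169, Add(1, -169)), Add(-5, Mul(-8, Pow(Add(4, 527), 2)))), Add(-53208, 112849)) = Add(Add(Mul(-169, -168), Add(-5, Mul(-8, Pow(531, 2)))), 59641) = Add(Add(28392, Add(-5, Mul(-8, 281961))), 59641) = Add(Add(28392, Add(-5, -2255688)), 59641) = Add(Add(28392, -2255693), 59641) = Add(-2227301, 59641) = -2167660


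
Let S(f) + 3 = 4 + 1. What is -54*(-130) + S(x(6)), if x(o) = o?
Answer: 7022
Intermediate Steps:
S(f) = 2 (S(f) = -3 + (4 + 1) = -3 + 5 = 2)
-54*(-130) + S(x(6)) = -54*(-130) + 2 = 7020 + 2 = 7022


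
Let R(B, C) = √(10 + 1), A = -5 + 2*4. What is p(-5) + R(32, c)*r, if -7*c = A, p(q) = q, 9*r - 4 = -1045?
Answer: -5 - 347*√11/3 ≈ -388.62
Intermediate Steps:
r = -347/3 (r = 4/9 + (⅑)*(-1045) = 4/9 - 1045/9 = -347/3 ≈ -115.67)
A = 3 (A = -5 + 8 = 3)
c = -3/7 (c = -⅐*3 = -3/7 ≈ -0.42857)
R(B, C) = √11
p(-5) + R(32, c)*r = -5 + √11*(-347/3) = -5 - 347*√11/3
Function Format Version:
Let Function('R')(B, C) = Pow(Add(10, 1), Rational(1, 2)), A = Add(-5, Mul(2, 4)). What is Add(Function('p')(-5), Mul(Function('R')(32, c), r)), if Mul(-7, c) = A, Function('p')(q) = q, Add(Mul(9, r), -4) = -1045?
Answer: Add(-5, Mul(Rational(-347, 3), Pow(11, Rational(1, 2)))) ≈ -388.62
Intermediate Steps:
r = Rational(-347, 3) (r = Add(Rational(4, 9), Mul(Rational(1, 9), -1045)) = Add(Rational(4, 9), Rational(-1045, 9)) = Rational(-347, 3) ≈ -115.67)
A = 3 (A = Add(-5, 8) = 3)
c = Rational(-3, 7) (c = Mul(Rational(-1, 7), 3) = Rational(-3, 7) ≈ -0.42857)
Function('R')(B, C) = Pow(11, Rational(1, 2))
Add(Function('p')(-5), Mul(Function('R')(32, c), r)) = Add(-5, Mul(Pow(11, Rational(1, 2)), Rational(-347, 3))) = Add(-5, Mul(Rational(-347, 3), Pow(11, Rational(1, 2))))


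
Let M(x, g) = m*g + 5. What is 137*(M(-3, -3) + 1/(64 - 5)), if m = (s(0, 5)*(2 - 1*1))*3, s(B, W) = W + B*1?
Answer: -323183/59 ≈ -5477.7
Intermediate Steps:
s(B, W) = B + W (s(B, W) = W + B = B + W)
m = 15 (m = ((0 + 5)*(2 - 1*1))*3 = (5*(2 - 1))*3 = (5*1)*3 = 5*3 = 15)
M(x, g) = 5 + 15*g (M(x, g) = 15*g + 5 = 5 + 15*g)
137*(M(-3, -3) + 1/(64 - 5)) = 137*((5 + 15*(-3)) + 1/(64 - 5)) = 137*((5 - 45) + 1/59) = 137*(-40 + 1/59) = 137*(-2359/59) = -323183/59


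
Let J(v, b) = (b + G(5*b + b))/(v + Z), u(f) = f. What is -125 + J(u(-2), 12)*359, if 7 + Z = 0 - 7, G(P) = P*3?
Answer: -20963/4 ≈ -5240.8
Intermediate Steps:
G(P) = 3*P
Z = -14 (Z = -7 + (0 - 7) = -7 - 7 = -14)
J(v, b) = 19*b/(-14 + v) (J(v, b) = (b + 3*(5*b + b))/(v - 14) = (b + 3*(6*b))/(-14 + v) = (b + 18*b)/(-14 + v) = (19*b)/(-14 + v) = 19*b/(-14 + v))
-125 + J(u(-2), 12)*359 = -125 + (19*12/(-14 - 2))*359 = -125 + (19*12/(-16))*359 = -125 + (19*12*(-1/16))*359 = -125 - 57/4*359 = -125 - 20463/4 = -20963/4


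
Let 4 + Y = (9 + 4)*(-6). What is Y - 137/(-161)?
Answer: -13065/161 ≈ -81.149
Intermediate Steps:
Y = -82 (Y = -4 + (9 + 4)*(-6) = -4 + 13*(-6) = -4 - 78 = -82)
Y - 137/(-161) = -82 - 137/(-161) = -82 - 137*(-1/161) = -82 + 137/161 = -13065/161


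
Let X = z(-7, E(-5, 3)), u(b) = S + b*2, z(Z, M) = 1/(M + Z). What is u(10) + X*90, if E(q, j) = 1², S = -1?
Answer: 4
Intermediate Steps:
E(q, j) = 1
u(b) = -1 + 2*b (u(b) = -1 + b*2 = -1 + 2*b)
X = -⅙ (X = 1/(1 - 7) = 1/(-6) = -⅙ ≈ -0.16667)
u(10) + X*90 = (-1 + 2*10) - ⅙*90 = (-1 + 20) - 15 = 19 - 15 = 4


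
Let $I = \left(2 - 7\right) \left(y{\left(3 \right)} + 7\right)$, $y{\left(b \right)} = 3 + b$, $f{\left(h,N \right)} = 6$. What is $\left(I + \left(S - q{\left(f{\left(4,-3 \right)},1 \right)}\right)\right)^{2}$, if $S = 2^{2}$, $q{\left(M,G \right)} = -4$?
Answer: $3249$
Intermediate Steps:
$S = 4$
$I = -65$ ($I = \left(2 - 7\right) \left(\left(3 + 3\right) + 7\right) = - 5 \left(6 + 7\right) = \left(-5\right) 13 = -65$)
$\left(I + \left(S - q{\left(f{\left(4,-3 \right)},1 \right)}\right)\right)^{2} = \left(-65 + \left(4 - -4\right)\right)^{2} = \left(-65 + \left(4 + 4\right)\right)^{2} = \left(-65 + 8\right)^{2} = \left(-57\right)^{2} = 3249$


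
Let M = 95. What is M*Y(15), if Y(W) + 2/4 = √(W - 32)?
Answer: -95/2 + 95*I*√17 ≈ -47.5 + 391.69*I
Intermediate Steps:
Y(W) = -½ + √(-32 + W) (Y(W) = -½ + √(W - 32) = -½ + √(-32 + W))
M*Y(15) = 95*(-½ + √(-32 + 15)) = 95*(-½ + √(-17)) = 95*(-½ + I*√17) = -95/2 + 95*I*√17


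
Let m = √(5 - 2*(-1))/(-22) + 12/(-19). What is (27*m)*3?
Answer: -972/19 - 81*√7/22 ≈ -60.899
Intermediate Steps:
m = -12/19 - √7/22 (m = √(5 + 2)*(-1/22) + 12*(-1/19) = √7*(-1/22) - 12/19 = -√7/22 - 12/19 = -12/19 - √7/22 ≈ -0.75184)
(27*m)*3 = (27*(-12/19 - √7/22))*3 = (-324/19 - 27*√7/22)*3 = -972/19 - 81*√7/22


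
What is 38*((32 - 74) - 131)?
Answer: -6574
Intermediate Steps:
38*((32 - 74) - 131) = 38*(-42 - 131) = 38*(-173) = -6574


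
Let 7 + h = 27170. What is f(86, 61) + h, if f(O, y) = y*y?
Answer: 30884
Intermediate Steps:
f(O, y) = y**2
h = 27163 (h = -7 + 27170 = 27163)
f(86, 61) + h = 61**2 + 27163 = 3721 + 27163 = 30884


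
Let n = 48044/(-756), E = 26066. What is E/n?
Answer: -4926474/12011 ≈ -410.16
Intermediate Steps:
n = -12011/189 (n = 48044*(-1/756) = -12011/189 ≈ -63.550)
E/n = 26066/(-12011/189) = 26066*(-189/12011) = -4926474/12011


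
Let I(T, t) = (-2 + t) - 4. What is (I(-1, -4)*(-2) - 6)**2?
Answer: 196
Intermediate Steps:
I(T, t) = -6 + t
(I(-1, -4)*(-2) - 6)**2 = ((-6 - 4)*(-2) - 6)**2 = (-10*(-2) - 6)**2 = (20 - 6)**2 = 14**2 = 196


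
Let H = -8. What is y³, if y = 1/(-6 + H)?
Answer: -1/2744 ≈ -0.00036443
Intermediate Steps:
y = -1/14 (y = 1/(-6 - 8) = 1/(-14) = -1/14 ≈ -0.071429)
y³ = (-1/14)³ = -1/2744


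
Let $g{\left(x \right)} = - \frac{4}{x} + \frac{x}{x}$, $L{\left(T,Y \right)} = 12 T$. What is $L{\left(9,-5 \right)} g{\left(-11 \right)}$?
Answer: $\frac{1620}{11} \approx 147.27$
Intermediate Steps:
$g{\left(x \right)} = 1 - \frac{4}{x}$ ($g{\left(x \right)} = - \frac{4}{x} + 1 = 1 - \frac{4}{x}$)
$L{\left(9,-5 \right)} g{\left(-11 \right)} = 12 \cdot 9 \frac{-4 - 11}{-11} = 108 \left(\left(- \frac{1}{11}\right) \left(-15\right)\right) = 108 \cdot \frac{15}{11} = \frac{1620}{11}$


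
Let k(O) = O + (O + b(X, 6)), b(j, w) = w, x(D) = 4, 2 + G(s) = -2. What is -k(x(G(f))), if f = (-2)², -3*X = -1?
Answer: -14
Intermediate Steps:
X = ⅓ (X = -⅓*(-1) = ⅓ ≈ 0.33333)
f = 4
G(s) = -4 (G(s) = -2 - 2 = -4)
k(O) = 6 + 2*O (k(O) = O + (O + 6) = O + (6 + O) = 6 + 2*O)
-k(x(G(f))) = -(6 + 2*4) = -(6 + 8) = -1*14 = -14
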